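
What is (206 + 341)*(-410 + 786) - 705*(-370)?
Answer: 466522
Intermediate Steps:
(206 + 341)*(-410 + 786) - 705*(-370) = 547*376 + 260850 = 205672 + 260850 = 466522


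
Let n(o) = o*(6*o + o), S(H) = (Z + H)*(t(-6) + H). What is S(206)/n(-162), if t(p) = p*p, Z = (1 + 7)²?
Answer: 605/1701 ≈ 0.35567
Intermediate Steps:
Z = 64 (Z = 8² = 64)
t(p) = p²
S(H) = (36 + H)*(64 + H) (S(H) = (64 + H)*((-6)² + H) = (64 + H)*(36 + H) = (36 + H)*(64 + H))
n(o) = 7*o² (n(o) = o*(7*o) = 7*o²)
S(206)/n(-162) = (2304 + 206² + 100*206)/((7*(-162)²)) = (2304 + 42436 + 20600)/((7*26244)) = 65340/183708 = 65340*(1/183708) = 605/1701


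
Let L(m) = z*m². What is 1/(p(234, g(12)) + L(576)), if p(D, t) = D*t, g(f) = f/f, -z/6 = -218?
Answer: 1/433963242 ≈ 2.3043e-9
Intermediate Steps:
z = 1308 (z = -6*(-218) = 1308)
L(m) = 1308*m²
g(f) = 1
1/(p(234, g(12)) + L(576)) = 1/(234*1 + 1308*576²) = 1/(234 + 1308*331776) = 1/(234 + 433963008) = 1/433963242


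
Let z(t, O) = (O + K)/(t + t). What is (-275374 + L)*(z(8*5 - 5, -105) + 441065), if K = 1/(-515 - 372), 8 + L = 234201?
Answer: -80554838628231/4435 ≈ -1.8163e+10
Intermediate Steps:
L = 234193 (L = -8 + 234201 = 234193)
K = -1/887 (K = 1/(-887) = -1/887 ≈ -0.0011274)
z(t, O) = (-1/887 + O)/(2*t) (z(t, O) = (O - 1/887)/(t + t) = (-1/887 + O)/((2*t)) = (-1/887 + O)*(1/(2*t)) = (-1/887 + O)/(2*t))
(-275374 + L)*(z(8*5 - 5, -105) + 441065) = (-275374 + 234193)*((-1 + 887*(-105))/(1774*(8*5 - 5)) + 441065) = -41181*((-1 - 93135)/(1774*(40 - 5)) + 441065) = -41181*((1/1774)*(-93136)/35 + 441065) = -41181*((1/1774)*(1/35)*(-93136) + 441065) = -41181*(-46568/31045 + 441065) = -41181*13692816357/31045 = -80554838628231/4435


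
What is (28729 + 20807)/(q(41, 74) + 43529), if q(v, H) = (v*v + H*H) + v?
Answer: 16512/16909 ≈ 0.97652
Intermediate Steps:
q(v, H) = v + H**2 + v**2 (q(v, H) = (v**2 + H**2) + v = (H**2 + v**2) + v = v + H**2 + v**2)
(28729 + 20807)/(q(41, 74) + 43529) = (28729 + 20807)/((41 + 74**2 + 41**2) + 43529) = 49536/((41 + 5476 + 1681) + 43529) = 49536/(7198 + 43529) = 49536/50727 = 49536*(1/50727) = 16512/16909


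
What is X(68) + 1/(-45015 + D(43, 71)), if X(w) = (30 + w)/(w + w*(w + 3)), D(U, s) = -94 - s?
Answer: 61427/3072240 ≈ 0.019994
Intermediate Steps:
X(w) = (30 + w)/(w + w*(3 + w))
X(68) + 1/(-45015 + D(43, 71)) = (30 + 68)/(68*(4 + 68)) + 1/(-45015 + (-94 - 1*71)) = (1/68)*98/72 + 1/(-45015 + (-94 - 71)) = (1/68)*(1/72)*98 + 1/(-45015 - 165) = 49/2448 + 1/(-45180) = 49/2448 - 1/45180 = 61427/3072240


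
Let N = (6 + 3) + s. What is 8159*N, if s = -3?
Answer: 48954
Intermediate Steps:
N = 6 (N = (6 + 3) - 3 = 9 - 3 = 6)
8159*N = 8159*6 = 48954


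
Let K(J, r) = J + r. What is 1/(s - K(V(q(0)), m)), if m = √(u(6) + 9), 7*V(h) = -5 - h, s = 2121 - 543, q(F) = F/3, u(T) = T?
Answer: 77357/122123866 + 49*√15/122123866 ≈ 0.00063499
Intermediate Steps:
q(F) = F/3 (q(F) = F*(⅓) = F/3)
s = 1578
V(h) = -5/7 - h/7 (V(h) = (-5 - h)/7 = -5/7 - h/7)
m = √15 (m = √(6 + 9) = √15 ≈ 3.8730)
1/(s - K(V(q(0)), m)) = 1/(1578 - ((-5/7 - 0/21) + √15)) = 1/(1578 - ((-5/7 - ⅐*0) + √15)) = 1/(1578 - ((-5/7 + 0) + √15)) = 1/(1578 - (-5/7 + √15)) = 1/(1578 + (5/7 - √15)) = 1/(11051/7 - √15)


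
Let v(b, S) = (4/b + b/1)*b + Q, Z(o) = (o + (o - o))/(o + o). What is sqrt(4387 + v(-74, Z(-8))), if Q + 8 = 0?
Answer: sqrt(9859) ≈ 99.292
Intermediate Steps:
Q = -8 (Q = -8 + 0 = -8)
Z(o) = 1/2 (Z(o) = (o + 0)/((2*o)) = o*(1/(2*o)) = 1/2)
v(b, S) = -8 + b*(b + 4/b) (v(b, S) = (4/b + b/1)*b - 8 = (4/b + b*1)*b - 8 = (4/b + b)*b - 8 = (b + 4/b)*b - 8 = b*(b + 4/b) - 8 = -8 + b*(b + 4/b))
sqrt(4387 + v(-74, Z(-8))) = sqrt(4387 + (-4 + (-74)**2)) = sqrt(4387 + (-4 + 5476)) = sqrt(4387 + 5472) = sqrt(9859)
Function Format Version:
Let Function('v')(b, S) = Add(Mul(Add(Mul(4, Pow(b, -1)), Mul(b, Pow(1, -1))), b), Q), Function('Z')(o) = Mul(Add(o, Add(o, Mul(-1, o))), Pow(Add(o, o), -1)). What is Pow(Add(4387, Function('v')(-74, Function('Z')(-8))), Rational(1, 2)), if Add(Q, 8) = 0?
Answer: Pow(9859, Rational(1, 2)) ≈ 99.292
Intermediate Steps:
Q = -8 (Q = Add(-8, 0) = -8)
Function('Z')(o) = Rational(1, 2) (Function('Z')(o) = Mul(Add(o, 0), Pow(Mul(2, o), -1)) = Mul(o, Mul(Rational(1, 2), Pow(o, -1))) = Rational(1, 2))
Function('v')(b, S) = Add(-8, Mul(b, Add(b, Mul(4, Pow(b, -1))))) (Function('v')(b, S) = Add(Mul(Add(Mul(4, Pow(b, -1)), Mul(b, Pow(1, -1))), b), -8) = Add(Mul(Add(Mul(4, Pow(b, -1)), Mul(b, 1)), b), -8) = Add(Mul(Add(Mul(4, Pow(b, -1)), b), b), -8) = Add(Mul(Add(b, Mul(4, Pow(b, -1))), b), -8) = Add(Mul(b, Add(b, Mul(4, Pow(b, -1)))), -8) = Add(-8, Mul(b, Add(b, Mul(4, Pow(b, -1))))))
Pow(Add(4387, Function('v')(-74, Function('Z')(-8))), Rational(1, 2)) = Pow(Add(4387, Add(-4, Pow(-74, 2))), Rational(1, 2)) = Pow(Add(4387, Add(-4, 5476)), Rational(1, 2)) = Pow(Add(4387, 5472), Rational(1, 2)) = Pow(9859, Rational(1, 2))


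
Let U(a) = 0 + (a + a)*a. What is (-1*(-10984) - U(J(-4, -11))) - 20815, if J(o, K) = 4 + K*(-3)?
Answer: -12569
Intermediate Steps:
J(o, K) = 4 - 3*K
U(a) = 2*a² (U(a) = 0 + (2*a)*a = 0 + 2*a² = 2*a²)
(-1*(-10984) - U(J(-4, -11))) - 20815 = (-1*(-10984) - 2*(4 - 3*(-11))²) - 20815 = (10984 - 2*(4 + 33)²) - 20815 = (10984 - 2*37²) - 20815 = (10984 - 2*1369) - 20815 = (10984 - 1*2738) - 20815 = (10984 - 2738) - 20815 = 8246 - 20815 = -12569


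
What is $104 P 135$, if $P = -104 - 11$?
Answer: $-1614600$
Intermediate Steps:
$P = -115$ ($P = -104 - 11 = -115$)
$104 P 135 = 104 \left(-115\right) 135 = \left(-11960\right) 135 = -1614600$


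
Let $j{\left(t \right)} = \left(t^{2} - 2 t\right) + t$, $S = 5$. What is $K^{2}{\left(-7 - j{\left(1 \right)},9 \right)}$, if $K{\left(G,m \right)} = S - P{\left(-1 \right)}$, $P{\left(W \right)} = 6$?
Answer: $1$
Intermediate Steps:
$j{\left(t \right)} = t^{2} - t$
$K{\left(G,m \right)} = -1$ ($K{\left(G,m \right)} = 5 - 6 = -1$)
$K^{2}{\left(-7 - j{\left(1 \right)},9 \right)} = \left(-1\right)^{2} = 1$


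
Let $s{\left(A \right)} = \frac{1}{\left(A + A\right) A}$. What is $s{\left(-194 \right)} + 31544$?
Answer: $\frac{2374379969}{75272} \approx 31544.0$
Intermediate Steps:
$s{\left(A \right)} = \frac{1}{2 A^{2}}$ ($s{\left(A \right)} = \frac{1}{2 A A} = \frac{\frac{1}{2} \frac{1}{A}}{A} = \frac{1}{2 A^{2}}$)
$s{\left(-194 \right)} + 31544 = \frac{1}{2 \cdot 37636} + 31544 = \frac{1}{2} \cdot \frac{1}{37636} + 31544 = \frac{1}{75272} + 31544 = \frac{2374379969}{75272}$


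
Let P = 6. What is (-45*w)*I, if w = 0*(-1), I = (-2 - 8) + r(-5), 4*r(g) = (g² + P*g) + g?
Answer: 0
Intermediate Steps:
r(g) = g²/4 + 7*g/4 (r(g) = ((g² + 6*g) + g)/4 = (g² + 7*g)/4 = g²/4 + 7*g/4)
I = -25/2 (I = (-2 - 8) + (¼)*(-5)*(7 - 5) = -10 + (¼)*(-5)*2 = -10 - 5/2 = -25/2 ≈ -12.500)
w = 0
(-45*w)*I = -45*0*(-25/2) = 0*(-25/2) = 0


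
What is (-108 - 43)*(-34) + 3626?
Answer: 8760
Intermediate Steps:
(-108 - 43)*(-34) + 3626 = -151*(-34) + 3626 = 5134 + 3626 = 8760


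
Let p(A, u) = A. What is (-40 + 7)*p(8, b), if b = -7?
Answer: -264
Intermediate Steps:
(-40 + 7)*p(8, b) = (-40 + 7)*8 = -33*8 = -264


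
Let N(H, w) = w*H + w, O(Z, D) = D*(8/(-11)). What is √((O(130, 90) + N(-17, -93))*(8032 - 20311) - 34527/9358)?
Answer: I*√185089036818600354/102938 ≈ 4179.4*I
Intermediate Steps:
O(Z, D) = -8*D/11 (O(Z, D) = D*(8*(-1/11)) = D*(-8/11) = -8*D/11)
N(H, w) = w + H*w (N(H, w) = H*w + w = w + H*w)
√((O(130, 90) + N(-17, -93))*(8032 - 20311) - 34527/9358) = √((-8/11*90 - 93*(1 - 17))*(8032 - 20311) - 34527/9358) = √((-720/11 - 93*(-16))*(-12279) - 34527*1/9358) = √((-720/11 + 1488)*(-12279) - 34527/9358) = √((15648/11)*(-12279) - 34527/9358) = √(-192141792/11 - 34527/9358) = √(-1798063269333/102938) = I*√185089036818600354/102938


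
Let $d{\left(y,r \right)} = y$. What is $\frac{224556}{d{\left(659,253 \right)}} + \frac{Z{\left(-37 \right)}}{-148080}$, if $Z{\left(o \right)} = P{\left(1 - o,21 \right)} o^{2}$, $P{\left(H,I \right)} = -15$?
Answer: $\frac{2217719003}{6505648} \approx 340.89$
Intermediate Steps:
$Z{\left(o \right)} = - 15 o^{2}$
$\frac{224556}{d{\left(659,253 \right)}} + \frac{Z{\left(-37 \right)}}{-148080} = \frac{224556}{659} + \frac{\left(-15\right) \left(-37\right)^{2}}{-148080} = 224556 \cdot \frac{1}{659} + \left(-15\right) 1369 \left(- \frac{1}{148080}\right) = \frac{224556}{659} - - \frac{1369}{9872} = \frac{224556}{659} + \frac{1369}{9872} = \frac{2217719003}{6505648}$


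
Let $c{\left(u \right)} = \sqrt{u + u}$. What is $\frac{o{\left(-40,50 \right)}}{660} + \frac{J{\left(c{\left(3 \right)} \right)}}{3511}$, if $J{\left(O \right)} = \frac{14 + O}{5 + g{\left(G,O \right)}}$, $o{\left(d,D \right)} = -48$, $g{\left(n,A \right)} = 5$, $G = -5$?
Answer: $- \frac{13967}{193105} + \frac{\sqrt{6}}{35110} \approx -0.072259$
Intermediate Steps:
$c{\left(u \right)} = \sqrt{2} \sqrt{u}$ ($c{\left(u \right)} = \sqrt{2 u} = \sqrt{2} \sqrt{u}$)
$J{\left(O \right)} = \frac{7}{5} + \frac{O}{10}$ ($J{\left(O \right)} = \frac{14 + O}{5 + 5} = \frac{14 + O}{10} = \left(14 + O\right) \frac{1}{10} = \frac{7}{5} + \frac{O}{10}$)
$\frac{o{\left(-40,50 \right)}}{660} + \frac{J{\left(c{\left(3 \right)} \right)}}{3511} = - \frac{48}{660} + \frac{\frac{7}{5} + \frac{\sqrt{2} \sqrt{3}}{10}}{3511} = \left(-48\right) \frac{1}{660} + \left(\frac{7}{5} + \frac{\sqrt{6}}{10}\right) \frac{1}{3511} = - \frac{4}{55} + \left(\frac{7}{17555} + \frac{\sqrt{6}}{35110}\right) = - \frac{13967}{193105} + \frac{\sqrt{6}}{35110}$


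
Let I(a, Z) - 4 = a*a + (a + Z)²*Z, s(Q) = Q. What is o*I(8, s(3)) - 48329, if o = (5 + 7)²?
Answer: 13735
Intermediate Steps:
I(a, Z) = 4 + a² + Z*(Z + a)² (I(a, Z) = 4 + (a*a + (a + Z)²*Z) = 4 + (a² + (Z + a)²*Z) = 4 + (a² + Z*(Z + a)²) = 4 + a² + Z*(Z + a)²)
o = 144 (o = 12² = 144)
o*I(8, s(3)) - 48329 = 144*(4 + 8² + 3*(3 + 8)²) - 48329 = 144*(4 + 64 + 3*11²) - 48329 = 144*(4 + 64 + 3*121) - 48329 = 144*(4 + 64 + 363) - 48329 = 144*431 - 48329 = 62064 - 48329 = 13735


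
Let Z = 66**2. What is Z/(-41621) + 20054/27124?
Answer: 358257695/564464002 ≈ 0.63469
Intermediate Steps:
Z = 4356
Z/(-41621) + 20054/27124 = 4356/(-41621) + 20054/27124 = 4356*(-1/41621) + 20054*(1/27124) = -4356/41621 + 10027/13562 = 358257695/564464002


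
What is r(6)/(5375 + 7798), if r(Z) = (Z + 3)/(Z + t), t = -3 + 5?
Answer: 3/35128 ≈ 8.5402e-5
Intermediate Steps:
t = 2
r(Z) = (3 + Z)/(2 + Z) (r(Z) = (Z + 3)/(Z + 2) = (3 + Z)/(2 + Z))
r(6)/(5375 + 7798) = ((3 + 6)/(2 + 6))/(5375 + 7798) = (9/8)/13173 = ((⅛)*9)/13173 = (1/13173)*(9/8) = 3/35128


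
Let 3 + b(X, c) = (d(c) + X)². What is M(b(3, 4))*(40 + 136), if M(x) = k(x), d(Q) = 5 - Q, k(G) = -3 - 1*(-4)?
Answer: 176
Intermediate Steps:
k(G) = 1 (k(G) = -3 + 4 = 1)
b(X, c) = -3 + (5 + X - c)² (b(X, c) = -3 + ((5 - c) + X)² = -3 + (5 + X - c)²)
M(x) = 1
M(b(3, 4))*(40 + 136) = 1*(40 + 136) = 1*176 = 176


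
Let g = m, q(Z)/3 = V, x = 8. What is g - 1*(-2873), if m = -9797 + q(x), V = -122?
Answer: -7290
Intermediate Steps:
q(Z) = -366 (q(Z) = 3*(-122) = -366)
m = -10163 (m = -9797 - 366 = -10163)
g = -10163
g - 1*(-2873) = -10163 - 1*(-2873) = -10163 + 2873 = -7290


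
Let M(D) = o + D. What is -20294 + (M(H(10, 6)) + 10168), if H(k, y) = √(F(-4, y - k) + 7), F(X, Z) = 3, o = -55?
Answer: -10181 + √10 ≈ -10178.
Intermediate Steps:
H(k, y) = √10 (H(k, y) = √(3 + 7) = √10)
M(D) = -55 + D
-20294 + (M(H(10, 6)) + 10168) = -20294 + ((-55 + √10) + 10168) = -20294 + (10113 + √10) = -10181 + √10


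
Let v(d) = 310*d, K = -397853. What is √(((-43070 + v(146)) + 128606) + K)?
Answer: 9*I*√3297 ≈ 516.78*I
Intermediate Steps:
√(((-43070 + v(146)) + 128606) + K) = √(((-43070 + 310*146) + 128606) - 397853) = √(((-43070 + 45260) + 128606) - 397853) = √((2190 + 128606) - 397853) = √(130796 - 397853) = √(-267057) = 9*I*√3297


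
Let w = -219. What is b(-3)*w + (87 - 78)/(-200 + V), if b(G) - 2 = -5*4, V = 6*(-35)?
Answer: 1616211/410 ≈ 3942.0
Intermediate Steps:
V = -210
b(G) = -18 (b(G) = 2 - 5*4 = 2 - 20 = -18)
b(-3)*w + (87 - 78)/(-200 + V) = -18*(-219) + (87 - 78)/(-200 - 210) = 3942 + 9/(-410) = 3942 + 9*(-1/410) = 3942 - 9/410 = 1616211/410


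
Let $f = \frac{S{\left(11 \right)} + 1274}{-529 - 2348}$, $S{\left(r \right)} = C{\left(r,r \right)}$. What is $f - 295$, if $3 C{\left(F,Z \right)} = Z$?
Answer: $- \frac{2549978}{8631} \approx -295.44$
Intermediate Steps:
$C{\left(F,Z \right)} = \frac{Z}{3}$
$S{\left(r \right)} = \frac{r}{3}$
$f = - \frac{3833}{8631}$ ($f = \frac{\frac{1}{3} \cdot 11 + 1274}{-529 - 2348} = \frac{\frac{11}{3} + 1274}{-2877} = \frac{3833}{3} \left(- \frac{1}{2877}\right) = - \frac{3833}{8631} \approx -0.4441$)
$f - 295 = - \frac{3833}{8631} - 295 = - \frac{2549978}{8631}$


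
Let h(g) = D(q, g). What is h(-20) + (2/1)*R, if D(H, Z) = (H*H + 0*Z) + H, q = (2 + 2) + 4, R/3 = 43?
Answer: 330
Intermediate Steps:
R = 129 (R = 3*43 = 129)
q = 8 (q = 4 + 4 = 8)
D(H, Z) = H + H² (D(H, Z) = (H² + 0) + H = H² + H = H + H²)
h(g) = 72 (h(g) = 8*(1 + 8) = 8*9 = 72)
h(-20) + (2/1)*R = 72 + (2/1)*129 = 72 + (2*1)*129 = 72 + 2*129 = 72 + 258 = 330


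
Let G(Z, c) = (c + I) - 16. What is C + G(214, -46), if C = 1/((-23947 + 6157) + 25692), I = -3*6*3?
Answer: -916631/7902 ≈ -116.00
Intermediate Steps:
I = -54 (I = -18*3 = -54)
G(Z, c) = -70 + c (G(Z, c) = (c - 54) - 16 = (-54 + c) - 16 = -70 + c)
C = 1/7902 (C = 1/(-17790 + 25692) = 1/7902 ≈ 0.00012655)
C + G(214, -46) = 1/7902 + (-70 - 46) = 1/7902 - 116 = -916631/7902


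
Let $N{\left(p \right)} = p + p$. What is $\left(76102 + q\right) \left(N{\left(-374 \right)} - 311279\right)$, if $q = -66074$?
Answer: $-3129006756$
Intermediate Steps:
$N{\left(p \right)} = 2 p$
$\left(76102 + q\right) \left(N{\left(-374 \right)} - 311279\right) = \left(76102 - 66074\right) \left(2 \left(-374\right) - 311279\right) = 10028 \left(-748 - 311279\right) = 10028 \left(-312027\right) = -3129006756$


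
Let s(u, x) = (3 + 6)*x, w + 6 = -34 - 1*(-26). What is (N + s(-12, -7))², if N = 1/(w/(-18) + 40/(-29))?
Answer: 103063104/24649 ≈ 4181.2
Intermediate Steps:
w = -14 (w = -6 + (-34 - 1*(-26)) = -6 + (-34 + 26) = -6 - 8 = -14)
N = -261/157 (N = 1/(-14/(-18) + 40/(-29)) = 1/(-14*(-1/18) + 40*(-1/29)) = 1/(7/9 - 40/29) = 1/(-157/261) = -261/157 ≈ -1.6624)
s(u, x) = 9*x
(N + s(-12, -7))² = (-261/157 + 9*(-7))² = (-261/157 - 63)² = (-10152/157)² = 103063104/24649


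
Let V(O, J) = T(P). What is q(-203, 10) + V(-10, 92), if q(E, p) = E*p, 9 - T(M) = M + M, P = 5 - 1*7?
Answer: -2017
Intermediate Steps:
P = -2 (P = 5 - 7 = -2)
T(M) = 9 - 2*M (T(M) = 9 - (M + M) = 9 - 2*M)
V(O, J) = 13 (V(O, J) = 9 - 2*(-2) = 9 + 4 = 13)
q(-203, 10) + V(-10, 92) = -203*10 + 13 = -2030 + 13 = -2017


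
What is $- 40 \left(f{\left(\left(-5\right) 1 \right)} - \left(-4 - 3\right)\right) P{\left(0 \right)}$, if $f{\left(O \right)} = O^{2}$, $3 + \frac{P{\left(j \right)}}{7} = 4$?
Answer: $-8960$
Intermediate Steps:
$P{\left(j \right)} = 7$ ($P{\left(j \right)} = -21 + 7 \cdot 4 = -21 + 28 = 7$)
$- 40 \left(f{\left(\left(-5\right) 1 \right)} - \left(-4 - 3\right)\right) P{\left(0 \right)} = - 40 \left(\left(\left(-5\right) 1\right)^{2} - \left(-4 - 3\right)\right) 7 = - 40 \left(\left(-5\right)^{2} - -7\right) 7 = - 40 \left(25 + 7\right) 7 = \left(-40\right) 32 \cdot 7 = \left(-1280\right) 7 = -8960$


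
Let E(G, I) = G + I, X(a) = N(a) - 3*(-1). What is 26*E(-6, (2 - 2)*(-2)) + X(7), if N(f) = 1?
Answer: -152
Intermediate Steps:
X(a) = 4 (X(a) = 1 - 3*(-1) = 1 - 1*(-3) = 1 + 3 = 4)
26*E(-6, (2 - 2)*(-2)) + X(7) = 26*(-6 + (2 - 2)*(-2)) + 4 = 26*(-6 + 0*(-2)) + 4 = 26*(-6 + 0) + 4 = 26*(-6) + 4 = -156 + 4 = -152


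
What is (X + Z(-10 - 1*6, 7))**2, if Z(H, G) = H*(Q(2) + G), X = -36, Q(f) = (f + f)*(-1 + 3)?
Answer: 76176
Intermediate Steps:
Q(f) = 4*f (Q(f) = (2*f)*2 = 4*f)
Z(H, G) = H*(8 + G) (Z(H, G) = H*(4*2 + G) = H*(8 + G))
(X + Z(-10 - 1*6, 7))**2 = (-36 + (-10 - 1*6)*(8 + 7))**2 = (-36 + (-10 - 6)*15)**2 = (-36 - 16*15)**2 = (-36 - 240)**2 = (-276)**2 = 76176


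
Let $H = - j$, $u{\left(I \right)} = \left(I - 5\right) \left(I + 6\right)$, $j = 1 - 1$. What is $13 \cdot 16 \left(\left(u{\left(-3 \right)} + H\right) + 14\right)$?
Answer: $-2080$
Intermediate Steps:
$j = 0$
$u{\left(I \right)} = \left(-5 + I\right) \left(6 + I\right)$
$H = 0$ ($H = \left(-1\right) 0 = 0$)
$13 \cdot 16 \left(\left(u{\left(-3 \right)} + H\right) + 14\right) = 13 \cdot 16 \left(\left(\left(-30 - 3 + \left(-3\right)^{2}\right) + 0\right) + 14\right) = 208 \left(\left(\left(-30 - 3 + 9\right) + 0\right) + 14\right) = 208 \left(\left(-24 + 0\right) + 14\right) = 208 \left(-24 + 14\right) = 208 \left(-10\right) = -2080$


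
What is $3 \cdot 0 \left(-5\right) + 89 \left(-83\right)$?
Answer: $-7387$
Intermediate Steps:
$3 \cdot 0 \left(-5\right) + 89 \left(-83\right) = 0 \left(-5\right) - 7387 = 0 - 7387 = -7387$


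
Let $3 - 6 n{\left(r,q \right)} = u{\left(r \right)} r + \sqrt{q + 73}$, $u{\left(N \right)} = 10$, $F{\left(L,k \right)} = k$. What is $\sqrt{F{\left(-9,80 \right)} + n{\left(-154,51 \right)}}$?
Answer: $\frac{\sqrt{12138 - 12 \sqrt{31}}}{6} \approx 18.311$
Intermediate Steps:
$n{\left(r,q \right)} = \frac{1}{2} - \frac{5 r}{3} - \frac{\sqrt{73 + q}}{6}$ ($n{\left(r,q \right)} = \frac{1}{2} - \frac{10 r + \sqrt{q + 73}}{6} = \frac{1}{2} - \frac{10 r + \sqrt{73 + q}}{6} = \frac{1}{2} - \frac{\sqrt{73 + q} + 10 r}{6} = \frac{1}{2} - \left(\frac{\sqrt{73 + q}}{6} + \frac{5 r}{3}\right) = \frac{1}{2} - \frac{5 r}{3} - \frac{\sqrt{73 + q}}{6}$)
$\sqrt{F{\left(-9,80 \right)} + n{\left(-154,51 \right)}} = \sqrt{80 - \left(- \frac{1543}{6} + \frac{\sqrt{73 + 51}}{6}\right)} = \sqrt{80 + \left(\frac{1}{2} + \frac{770}{3} - \frac{\sqrt{124}}{6}\right)} = \sqrt{80 + \left(\frac{1}{2} + \frac{770}{3} - \frac{2 \sqrt{31}}{6}\right)} = \sqrt{80 + \left(\frac{1}{2} + \frac{770}{3} - \frac{\sqrt{31}}{3}\right)} = \sqrt{80 + \left(\frac{1543}{6} - \frac{\sqrt{31}}{3}\right)} = \sqrt{\frac{2023}{6} - \frac{\sqrt{31}}{3}}$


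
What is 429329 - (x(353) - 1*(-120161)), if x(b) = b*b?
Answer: 184559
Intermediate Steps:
x(b) = b²
429329 - (x(353) - 1*(-120161)) = 429329 - (353² - 1*(-120161)) = 429329 - (124609 + 120161) = 429329 - 1*244770 = 429329 - 244770 = 184559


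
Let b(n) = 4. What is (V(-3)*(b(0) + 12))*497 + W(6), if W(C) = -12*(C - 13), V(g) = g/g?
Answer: 8036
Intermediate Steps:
V(g) = 1
W(C) = 156 - 12*C (W(C) = -12*(-13 + C) = 156 - 12*C)
(V(-3)*(b(0) + 12))*497 + W(6) = (1*(4 + 12))*497 + (156 - 12*6) = (1*16)*497 + (156 - 72) = 16*497 + 84 = 7952 + 84 = 8036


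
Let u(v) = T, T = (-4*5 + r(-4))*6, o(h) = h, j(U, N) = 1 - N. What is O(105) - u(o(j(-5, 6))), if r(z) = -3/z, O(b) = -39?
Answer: 153/2 ≈ 76.500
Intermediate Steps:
T = -231/2 (T = (-4*5 - 3/(-4))*6 = (-20 - 3*(-¼))*6 = (-20 + ¾)*6 = -77/4*6 = -231/2 ≈ -115.50)
u(v) = -231/2
O(105) - u(o(j(-5, 6))) = -39 - 1*(-231/2) = -39 + 231/2 = 153/2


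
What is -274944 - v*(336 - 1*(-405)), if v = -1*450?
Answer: 58506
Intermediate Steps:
v = -450
-274944 - v*(336 - 1*(-405)) = -274944 - (-450)*(336 - 1*(-405)) = -274944 - (-450)*(336 + 405) = -274944 - (-450)*741 = -274944 - 1*(-333450) = -274944 + 333450 = 58506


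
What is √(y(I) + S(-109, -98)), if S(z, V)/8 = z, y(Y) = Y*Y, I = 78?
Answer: 2*√1303 ≈ 72.194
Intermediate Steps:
y(Y) = Y²
S(z, V) = 8*z
√(y(I) + S(-109, -98)) = √(78² + 8*(-109)) = √(6084 - 872) = √5212 = 2*√1303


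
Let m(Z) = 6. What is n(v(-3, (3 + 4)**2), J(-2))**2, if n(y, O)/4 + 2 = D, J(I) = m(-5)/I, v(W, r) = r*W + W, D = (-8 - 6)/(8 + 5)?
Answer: 25600/169 ≈ 151.48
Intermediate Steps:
D = -14/13 ≈ -1.0769
v(W, r) = W + W*r (v(W, r) = W*r + W = W + W*r)
J(I) = 6/I
n(y, O) = -160/13 (n(y, O) = -8 + 4*(-14/13) = -8 - 56/13 = -160/13)
n(v(-3, (3 + 4)**2), J(-2))**2 = (-160/13)**2 = 25600/169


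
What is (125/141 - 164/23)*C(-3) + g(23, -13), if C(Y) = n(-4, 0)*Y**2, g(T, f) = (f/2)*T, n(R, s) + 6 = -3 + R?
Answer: 1256203/2162 ≈ 581.04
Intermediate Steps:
n(R, s) = -9 + R (n(R, s) = -6 + (-3 + R) = -9 + R)
g(T, f) = T*f/2 (g(T, f) = (f*(1/2))*T = (f/2)*T = T*f/2)
C(Y) = -13*Y**2 (C(Y) = (-9 - 4)*Y**2 = -13*Y**2)
(125/141 - 164/23)*C(-3) + g(23, -13) = (125/141 - 164/23)*(-13*(-3)**2) + (1/2)*23*(-13) = (125*(1/141) - 164*1/23)*(-13*9) - 299/2 = (125/141 - 164/23)*(-117) - 299/2 = -20249/3243*(-117) - 299/2 = 789711/1081 - 299/2 = 1256203/2162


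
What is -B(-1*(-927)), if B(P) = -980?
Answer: 980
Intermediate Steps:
-B(-1*(-927)) = -1*(-980) = 980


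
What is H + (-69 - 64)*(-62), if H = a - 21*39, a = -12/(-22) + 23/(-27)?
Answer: 2205728/297 ≈ 7426.7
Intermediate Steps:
a = -91/297 (a = -12*(-1/22) + 23*(-1/27) = 6/11 - 23/27 = -91/297 ≈ -0.30640)
H = -243334/297 (H = -91/297 - 21*39 = -91/297 - 819 = -243334/297 ≈ -819.31)
H + (-69 - 64)*(-62) = -243334/297 + (-69 - 64)*(-62) = -243334/297 - 133*(-62) = -243334/297 + 8246 = 2205728/297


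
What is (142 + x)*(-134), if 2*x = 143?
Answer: -28609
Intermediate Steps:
x = 143/2 (x = (1/2)*143 = 143/2 ≈ 71.500)
(142 + x)*(-134) = (142 + 143/2)*(-134) = (427/2)*(-134) = -28609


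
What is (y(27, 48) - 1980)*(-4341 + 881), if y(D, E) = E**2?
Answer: -1121040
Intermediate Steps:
(y(27, 48) - 1980)*(-4341 + 881) = (48**2 - 1980)*(-4341 + 881) = (2304 - 1980)*(-3460) = 324*(-3460) = -1121040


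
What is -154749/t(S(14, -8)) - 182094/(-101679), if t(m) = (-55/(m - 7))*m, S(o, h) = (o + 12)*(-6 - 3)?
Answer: 421601325599/145400970 ≈ 2899.6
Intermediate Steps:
S(o, h) = -108 - 9*o (S(o, h) = (12 + o)*(-9) = -108 - 9*o)
t(m) = -55*m/(-7 + m) (t(m) = (-55/(-7 + m))*m = -55*m/(-7 + m))
-154749/t(S(14, -8)) - 182094/(-101679) = -154749*(-(-7 + (-108 - 9*14))/(55*(-108 - 9*14))) - 182094/(-101679) = -154749*(-(-7 + (-108 - 126))/(55*(-108 - 126))) - 182094*(-1/101679) = -154749/((-55*(-234)/(-7 - 234))) + 60698/33893 = -154749/((-55*(-234)/(-241))) + 60698/33893 = -154749/((-55*(-234)*(-1/241))) + 60698/33893 = -154749/(-12870/241) + 60698/33893 = -154749*(-241/12870) + 60698/33893 = 12431503/4290 + 60698/33893 = 421601325599/145400970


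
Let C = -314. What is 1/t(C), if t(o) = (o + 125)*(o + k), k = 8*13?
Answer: 1/39690 ≈ 2.5195e-5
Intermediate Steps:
k = 104
t(o) = (104 + o)*(125 + o) (t(o) = (o + 125)*(o + 104) = (125 + o)*(104 + o) = (104 + o)*(125 + o))
1/t(C) = 1/(13000 + (-314)² + 229*(-314)) = 1/(13000 + 98596 - 71906) = 1/39690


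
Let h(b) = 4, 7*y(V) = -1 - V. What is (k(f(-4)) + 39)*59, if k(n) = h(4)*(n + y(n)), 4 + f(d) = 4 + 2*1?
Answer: 18703/7 ≈ 2671.9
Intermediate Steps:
y(V) = -⅐ - V/7 (y(V) = (-1 - V)/7 = -⅐ - V/7)
f(d) = 2 (f(d) = -4 + (4 + 2*1) = -4 + (4 + 2) = -4 + 6 = 2)
k(n) = -4/7 + 24*n/7 (k(n) = 4*(n + (-⅐ - n/7)) = 4*(-⅐ + 6*n/7) = -4/7 + 24*n/7)
(k(f(-4)) + 39)*59 = ((-4/7 + (24/7)*2) + 39)*59 = ((-4/7 + 48/7) + 39)*59 = (44/7 + 39)*59 = (317/7)*59 = 18703/7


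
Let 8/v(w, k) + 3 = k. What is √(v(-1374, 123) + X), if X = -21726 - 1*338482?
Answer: I*√81046785/15 ≈ 600.17*I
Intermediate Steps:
v(w, k) = 8/(-3 + k)
X = -360208 (X = -21726 - 338482 = -360208)
√(v(-1374, 123) + X) = √(8/(-3 + 123) - 360208) = √(8/120 - 360208) = √(8*(1/120) - 360208) = √(1/15 - 360208) = √(-5403119/15) = I*√81046785/15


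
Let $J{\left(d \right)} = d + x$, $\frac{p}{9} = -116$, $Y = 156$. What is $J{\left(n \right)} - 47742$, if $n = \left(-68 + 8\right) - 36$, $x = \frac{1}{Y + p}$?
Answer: $- \frac{42480145}{888} \approx -47838.0$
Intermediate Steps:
$p = -1044$ ($p = 9 \left(-116\right) = -1044$)
$x = - \frac{1}{888}$ ($x = \frac{1}{156 - 1044} = \frac{1}{-888} = - \frac{1}{888} \approx -0.0011261$)
$n = -96$ ($n = -60 - 36 = -96$)
$J{\left(d \right)} = - \frac{1}{888} + d$ ($J{\left(d \right)} = d - \frac{1}{888} = - \frac{1}{888} + d$)
$J{\left(n \right)} - 47742 = \left(- \frac{1}{888} - 96\right) - 47742 = - \frac{85249}{888} - 47742 = - \frac{42480145}{888}$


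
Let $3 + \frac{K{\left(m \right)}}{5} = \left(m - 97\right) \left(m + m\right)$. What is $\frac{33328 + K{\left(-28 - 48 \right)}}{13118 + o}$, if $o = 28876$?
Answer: $\frac{54931}{13998} \approx 3.9242$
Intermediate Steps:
$K{\left(m \right)} = -15 + 10 m \left(-97 + m\right)$ ($K{\left(m \right)} = -15 + 5 \left(m - 97\right) \left(m + m\right) = -15 + 5 \left(-97 + m\right) 2 m = -15 + 5 \cdot 2 m \left(-97 + m\right) = -15 + 10 m \left(-97 + m\right)$)
$\frac{33328 + K{\left(-28 - 48 \right)}}{13118 + o} = \frac{33328 - \left(15 - 10 \left(-28 - 48\right)^{2} + 970 \left(-28 - 48\right)\right)}{13118 + 28876} = \frac{33328 - \left(15 - 10 \left(-28 - 48\right)^{2} + 970 \left(-28 - 48\right)\right)}{41994} = \left(33328 - \left(-73705 - 57760\right)\right) \frac{1}{41994} = \left(33328 + \left(-15 + 73720 + 10 \cdot 5776\right)\right) \frac{1}{41994} = \left(33328 + \left(-15 + 73720 + 57760\right)\right) \frac{1}{41994} = \left(33328 + 131465\right) \frac{1}{41994} = 164793 \cdot \frac{1}{41994} = \frac{54931}{13998}$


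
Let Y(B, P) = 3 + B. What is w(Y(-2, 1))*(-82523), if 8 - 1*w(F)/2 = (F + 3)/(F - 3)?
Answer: -1650460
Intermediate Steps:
w(F) = 16 - 2*(3 + F)/(-3 + F) (w(F) = 16 - 2*(F + 3)/(F - 3) = 16 - 2*(3 + F)/(-3 + F))
w(Y(-2, 1))*(-82523) = (2*(-27 + 7*(3 - 2))/(-3 + (3 - 2)))*(-82523) = (2*(-27 + 7*1)/(-3 + 1))*(-82523) = (2*(-27 + 7)/(-2))*(-82523) = (2*(-½)*(-20))*(-82523) = 20*(-82523) = -1650460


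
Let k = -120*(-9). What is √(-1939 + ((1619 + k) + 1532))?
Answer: 2*√573 ≈ 47.875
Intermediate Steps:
k = 1080
√(-1939 + ((1619 + k) + 1532)) = √(-1939 + ((1619 + 1080) + 1532)) = √(-1939 + (2699 + 1532)) = √(-1939 + 4231) = √2292 = 2*√573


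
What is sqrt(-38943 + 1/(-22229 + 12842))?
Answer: I*sqrt(381276933506)/3129 ≈ 197.34*I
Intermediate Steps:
sqrt(-38943 + 1/(-22229 + 12842)) = sqrt(-38943 + 1/(-9387)) = sqrt(-38943 - 1/9387) = sqrt(-365557942/9387) = I*sqrt(381276933506)/3129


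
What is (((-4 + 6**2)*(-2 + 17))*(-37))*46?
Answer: -816960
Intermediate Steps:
(((-4 + 6**2)*(-2 + 17))*(-37))*46 = (((-4 + 36)*15)*(-37))*46 = ((32*15)*(-37))*46 = (480*(-37))*46 = -17760*46 = -816960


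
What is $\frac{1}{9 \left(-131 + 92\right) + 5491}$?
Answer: $\frac{1}{5140} \approx 0.00019455$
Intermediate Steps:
$\frac{1}{9 \left(-131 + 92\right) + 5491} = \frac{1}{9 \left(-39\right) + 5491} = \frac{1}{-351 + 5491} = \frac{1}{5140}$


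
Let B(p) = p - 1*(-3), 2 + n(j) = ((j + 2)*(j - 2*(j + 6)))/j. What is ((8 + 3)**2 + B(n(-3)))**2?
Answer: 14161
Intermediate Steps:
n(j) = -2 + (-12 - j)*(2 + j)/j (n(j) = -2 + ((j + 2)*(j - 2*(j + 6)))/j = -2 + ((2 + j)*(j - 2*(6 + j)))/j = -2 + ((2 + j)*(j + (-12 - 2*j)))/j = -2 + ((2 + j)*(-12 - j))/j = -2 + ((-12 - j)*(2 + j))/j = -2 + (-12 - j)*(2 + j)/j)
B(p) = 3 + p (B(p) = p + 3 = 3 + p)
((8 + 3)**2 + B(n(-3)))**2 = ((8 + 3)**2 + (3 + (-16 - 1*(-3) - 24/(-3))))**2 = (11**2 + (3 + (-16 + 3 - 24*(-1/3))))**2 = (121 + (3 + (-16 + 3 + 8)))**2 = (121 + (3 - 5))**2 = (121 - 2)**2 = 119**2 = 14161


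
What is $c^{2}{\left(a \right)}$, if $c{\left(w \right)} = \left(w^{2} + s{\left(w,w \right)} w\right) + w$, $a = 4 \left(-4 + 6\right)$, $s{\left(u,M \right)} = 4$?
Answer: $10816$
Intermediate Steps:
$a = 8$ ($a = 4 \cdot 2 = 8$)
$c{\left(w \right)} = w^{2} + 5 w$ ($c{\left(w \right)} = \left(w^{2} + 4 w\right) + w = w^{2} + 5 w$)
$c^{2}{\left(a \right)} = \left(8 \left(5 + 8\right)\right)^{2} = \left(8 \cdot 13\right)^{2} = 104^{2} = 10816$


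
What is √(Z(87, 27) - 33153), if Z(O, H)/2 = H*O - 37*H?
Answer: I*√30453 ≈ 174.51*I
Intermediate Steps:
Z(O, H) = -74*H + 2*H*O (Z(O, H) = 2*(H*O - 37*H) = 2*(-37*H + H*O) = -74*H + 2*H*O)
√(Z(87, 27) - 33153) = √(2*27*(-37 + 87) - 33153) = √(2*27*50 - 33153) = √(2700 - 33153) = √(-30453) = I*√30453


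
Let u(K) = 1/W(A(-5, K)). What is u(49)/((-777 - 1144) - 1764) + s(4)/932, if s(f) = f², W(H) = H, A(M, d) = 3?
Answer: 43987/2575815 ≈ 0.017077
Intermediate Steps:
u(K) = ⅓ (u(K) = 1/3 = ⅓)
u(49)/((-777 - 1144) - 1764) + s(4)/932 = 1/(3*((-777 - 1144) - 1764)) + 4²/932 = 1/(3*(-1921 - 1764)) + 16*(1/932) = (⅓)/(-3685) + 4/233 = (⅓)*(-1/3685) + 4/233 = -1/11055 + 4/233 = 43987/2575815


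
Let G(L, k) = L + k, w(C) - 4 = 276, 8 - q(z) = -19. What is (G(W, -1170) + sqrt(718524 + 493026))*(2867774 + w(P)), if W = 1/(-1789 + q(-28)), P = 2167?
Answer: -2956305455607/881 + 14340270*sqrt(48462) ≈ -1.9875e+8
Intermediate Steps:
q(z) = 27 (q(z) = 8 - 1*(-19) = 8 + 19 = 27)
w(C) = 280 (w(C) = 4 + 276 = 280)
W = -1/1762 (W = 1/(-1789 + 27) = 1/(-1762) = -1/1762 ≈ -0.00056754)
(G(W, -1170) + sqrt(718524 + 493026))*(2867774 + w(P)) = ((-1/1762 - 1170) + sqrt(718524 + 493026))*(2867774 + 280) = (-2061541/1762 + sqrt(1211550))*2868054 = (-2061541/1762 + 5*sqrt(48462))*2868054 = -2956305455607/881 + 14340270*sqrt(48462)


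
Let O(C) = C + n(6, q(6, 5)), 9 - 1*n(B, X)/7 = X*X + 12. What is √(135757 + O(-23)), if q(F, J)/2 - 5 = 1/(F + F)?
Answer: √4859621/6 ≈ 367.41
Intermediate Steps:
q(F, J) = 10 + 1/F (q(F, J) = 10 + 2/(F + F) = 10 + 2/((2*F)) = 10 + 2*(1/(2*F)) = 10 + 1/F)
n(B, X) = -21 - 7*X² (n(B, X) = 63 - 7*(X*X + 12) = 63 - 7*(X² + 12) = 63 - 7*(12 + X²) = 63 + (-84 - 7*X²) = -21 - 7*X²)
O(C) = -26803/36 + C (O(C) = C + (-21 - 7*(10 + 1/6)²) = C + (-21 - 7*(10 + ⅙)²) = C + (-21 - 7*(61/6)²) = C + (-21 - 7*3721/36) = C + (-21 - 26047/36) = C - 26803/36 = -26803/36 + C)
√(135757 + O(-23)) = √(135757 + (-26803/36 - 23)) = √(135757 - 27631/36) = √(4859621/36) = √4859621/6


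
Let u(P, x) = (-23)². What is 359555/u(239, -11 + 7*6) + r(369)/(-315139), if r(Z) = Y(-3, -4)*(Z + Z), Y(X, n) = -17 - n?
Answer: 113314878371/166708531 ≈ 679.72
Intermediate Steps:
r(Z) = -26*Z (r(Z) = (-17 - 1*(-4))*(Z + Z) = (-17 + 4)*(2*Z) = -26*Z)
u(P, x) = 529
359555/u(239, -11 + 7*6) + r(369)/(-315139) = 359555/529 - 26*369/(-315139) = 359555*(1/529) - 9594*(-1/315139) = 359555/529 + 9594/315139 = 113314878371/166708531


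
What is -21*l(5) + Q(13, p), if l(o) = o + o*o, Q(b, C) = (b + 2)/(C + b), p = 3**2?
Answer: -13845/22 ≈ -629.32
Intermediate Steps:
p = 9
Q(b, C) = (2 + b)/(C + b)
l(o) = o + o**2
-21*l(5) + Q(13, p) = -105*(1 + 5) + (2 + 13)/(9 + 13) = -105*6 + 15/22 = -21*30 + (1/22)*15 = -630 + 15/22 = -13845/22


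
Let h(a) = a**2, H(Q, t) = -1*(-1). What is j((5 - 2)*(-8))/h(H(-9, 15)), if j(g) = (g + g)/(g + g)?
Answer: 1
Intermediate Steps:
H(Q, t) = 1
j(g) = 1 (j(g) = (2*g)/((2*g)) = (2*g)*(1/(2*g)) = 1)
j((5 - 2)*(-8))/h(H(-9, 15)) = 1/1**2 = 1/1 = 1*1 = 1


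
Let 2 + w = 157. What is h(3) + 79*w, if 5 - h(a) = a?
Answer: 12247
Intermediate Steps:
w = 155 (w = -2 + 157 = 155)
h(a) = 5 - a
h(3) + 79*w = (5 - 1*3) + 79*155 = (5 - 3) + 12245 = 2 + 12245 = 12247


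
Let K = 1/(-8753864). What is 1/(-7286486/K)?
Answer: 1/63784907481904 ≈ 1.5678e-14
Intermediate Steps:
K = -1/8753864 ≈ -1.1424e-7
1/(-7286486/K) = 1/(-7286486/(-1/8753864)) = 1/(-7286486*(-8753864)) = 1/63784907481904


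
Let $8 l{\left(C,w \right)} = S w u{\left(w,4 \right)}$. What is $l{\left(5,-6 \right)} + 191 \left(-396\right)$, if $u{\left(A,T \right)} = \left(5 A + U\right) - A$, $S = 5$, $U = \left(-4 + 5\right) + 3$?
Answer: $-75561$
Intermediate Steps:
$U = 4$ ($U = 1 + 3 = 4$)
$u{\left(A,T \right)} = 4 + 4 A$ ($u{\left(A,T \right)} = \left(5 A + 4\right) - A = \left(4 + 5 A\right) - A = 4 + 4 A$)
$l{\left(C,w \right)} = \frac{5 w \left(4 + 4 w\right)}{8}$
$l{\left(5,-6 \right)} + 191 \left(-396\right) = \frac{5}{2} \left(-6\right) \left(1 - 6\right) + 191 \left(-396\right) = \frac{5}{2} \left(-6\right) \left(-5\right) - 75636 = 75 - 75636 = -75561$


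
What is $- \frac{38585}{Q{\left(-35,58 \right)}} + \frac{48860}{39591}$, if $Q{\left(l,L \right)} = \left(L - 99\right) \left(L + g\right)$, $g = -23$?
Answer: $\frac{319546567}{11362617} \approx 28.123$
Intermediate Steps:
$Q{\left(l,L \right)} = \left(-99 + L\right) \left(-23 + L\right)$ ($Q{\left(l,L \right)} = \left(L - 99\right) \left(L - 23\right) = \left(-99 + L\right) \left(-23 + L\right)$)
$- \frac{38585}{Q{\left(-35,58 \right)}} + \frac{48860}{39591} = - \frac{38585}{2277 + 58^{2} - 7076} + \frac{48860}{39591} = - \frac{38585}{2277 + 3364 - 7076} + 48860 \cdot \frac{1}{39591} = - \frac{38585}{-1435} + \frac{48860}{39591} = \left(-38585\right) \left(- \frac{1}{1435}\right) + \frac{48860}{39591} = \frac{7717}{287} + \frac{48860}{39591} = \frac{319546567}{11362617}$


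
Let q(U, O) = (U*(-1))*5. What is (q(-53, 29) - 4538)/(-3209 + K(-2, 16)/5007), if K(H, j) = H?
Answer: 21394911/16067465 ≈ 1.3316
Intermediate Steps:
q(U, O) = -5*U (q(U, O) = -U*5 = -5*U)
(q(-53, 29) - 4538)/(-3209 + K(-2, 16)/5007) = (-5*(-53) - 4538)/(-3209 - 2/5007) = (265 - 4538)/(-3209 - 2*1/5007) = -4273/(-3209 - 2/5007) = -4273/(-16067465/5007) = -4273*(-5007/16067465) = 21394911/16067465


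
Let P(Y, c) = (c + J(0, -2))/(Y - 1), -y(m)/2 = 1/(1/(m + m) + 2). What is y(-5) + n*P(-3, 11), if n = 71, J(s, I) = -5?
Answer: -4087/38 ≈ -107.55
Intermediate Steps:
y(m) = -2/(2 + 1/(2*m)) (y(m) = -2/(1/(m + m) + 2) = -2/(1/(2*m) + 2) = -2/(2 + 1/(2*m)))
P(Y, c) = (-5 + c)/(-1 + Y) (P(Y, c) = (c - 5)/(Y - 1) = (-5 + c)/(-1 + Y))
y(-5) + n*P(-3, 11) = -4*(-5)/(1 + 4*(-5)) + 71*((-5 + 11)/(-1 - 3)) = -4*(-5)/(1 - 20) + 71*(6/(-4)) = -4*(-5)/(-19) + 71*(-¼*6) = -4*(-5)*(-1/19) + 71*(-3/2) = -20/19 - 213/2 = -4087/38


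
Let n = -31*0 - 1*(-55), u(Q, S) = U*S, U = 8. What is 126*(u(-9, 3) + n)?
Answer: 9954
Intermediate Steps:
u(Q, S) = 8*S
n = 55 (n = 0 + 55 = 55)
126*(u(-9, 3) + n) = 126*(8*3 + 55) = 126*(24 + 55) = 126*79 = 9954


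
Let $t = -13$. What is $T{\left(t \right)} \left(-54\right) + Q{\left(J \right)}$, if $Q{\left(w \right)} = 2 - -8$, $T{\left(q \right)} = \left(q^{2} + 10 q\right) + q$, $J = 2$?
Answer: $-1394$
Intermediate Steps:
$T{\left(q \right)} = q^{2} + 11 q$
$Q{\left(w \right)} = 10$ ($Q{\left(w \right)} = 2 + 8 = 10$)
$T{\left(t \right)} \left(-54\right) + Q{\left(J \right)} = - 13 \left(11 - 13\right) \left(-54\right) + 10 = \left(-13\right) \left(-2\right) \left(-54\right) + 10 = 26 \left(-54\right) + 10 = -1404 + 10 = -1394$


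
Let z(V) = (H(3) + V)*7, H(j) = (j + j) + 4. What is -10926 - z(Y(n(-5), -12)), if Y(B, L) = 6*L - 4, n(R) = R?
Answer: -10464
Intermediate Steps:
H(j) = 4 + 2*j (H(j) = 2*j + 4 = 4 + 2*j)
Y(B, L) = -4 + 6*L
z(V) = 70 + 7*V (z(V) = ((4 + 2*3) + V)*7 = ((4 + 6) + V)*7 = (10 + V)*7 = 70 + 7*V)
-10926 - z(Y(n(-5), -12)) = -10926 - (70 + 7*(-4 + 6*(-12))) = -10926 - (70 + 7*(-4 - 72)) = -10926 - (70 + 7*(-76)) = -10926 - (70 - 532) = -10926 - 1*(-462) = -10926 + 462 = -10464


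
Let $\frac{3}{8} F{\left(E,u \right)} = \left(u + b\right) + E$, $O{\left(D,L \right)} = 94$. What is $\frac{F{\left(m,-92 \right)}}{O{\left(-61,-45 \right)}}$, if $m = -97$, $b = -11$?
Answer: $- \frac{800}{141} \approx -5.6738$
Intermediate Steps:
$F{\left(E,u \right)} = - \frac{88}{3} + \frac{8 E}{3} + \frac{8 u}{3}$ ($F{\left(E,u \right)} = \frac{8 \left(\left(u - 11\right) + E\right)}{3} = \frac{8 \left(\left(-11 + u\right) + E\right)}{3} = \frac{8 \left(-11 + E + u\right)}{3} = - \frac{88}{3} + \frac{8 E}{3} + \frac{8 u}{3}$)
$\frac{F{\left(m,-92 \right)}}{O{\left(-61,-45 \right)}} = \frac{- \frac{88}{3} + \frac{8}{3} \left(-97\right) + \frac{8}{3} \left(-92\right)}{94} = \left(- \frac{88}{3} - \frac{776}{3} - \frac{736}{3}\right) \frac{1}{94} = \left(- \frac{1600}{3}\right) \frac{1}{94} = - \frac{800}{141}$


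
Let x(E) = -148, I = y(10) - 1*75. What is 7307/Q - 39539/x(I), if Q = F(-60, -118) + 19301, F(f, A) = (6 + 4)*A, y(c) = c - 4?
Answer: 717567655/2681908 ≈ 267.56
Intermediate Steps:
y(c) = -4 + c
F(f, A) = 10*A
I = -69 (I = (-4 + 10) - 1*75 = 6 - 75 = -69)
Q = 18121 (Q = 10*(-118) + 19301 = -1180 + 19301 = 18121)
7307/Q - 39539/x(I) = 7307/18121 - 39539/(-148) = 7307*(1/18121) - 39539*(-1/148) = 7307/18121 + 39539/148 = 717567655/2681908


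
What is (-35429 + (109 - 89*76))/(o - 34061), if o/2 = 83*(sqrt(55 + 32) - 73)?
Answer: 647799012/710034223 + 2328648*sqrt(87)/710034223 ≈ 0.94294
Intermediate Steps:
o = -12118 + 166*sqrt(87) (o = 2*(83*(sqrt(55 + 32) - 73)) = 2*(83*(sqrt(87) - 73)) = 2*(83*(-73 + sqrt(87))) = 2*(-6059 + 83*sqrt(87)) = -12118 + 166*sqrt(87) ≈ -10570.)
(-35429 + (109 - 89*76))/(o - 34061) = (-35429 + (109 - 89*76))/((-12118 + 166*sqrt(87)) - 34061) = (-35429 + (109 - 6764))/(-46179 + 166*sqrt(87)) = (-35429 - 6655)/(-46179 + 166*sqrt(87)) = -42084/(-46179 + 166*sqrt(87))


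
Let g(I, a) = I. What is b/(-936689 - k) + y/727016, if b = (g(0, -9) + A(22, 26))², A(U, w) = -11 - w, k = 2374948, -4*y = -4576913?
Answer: 15153093296965/9630452340768 ≈ 1.5735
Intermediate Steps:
y = 4576913/4 (y = -¼*(-4576913) = 4576913/4 ≈ 1.1442e+6)
b = 1369 (b = (0 + (-11 - 1*26))² = (0 + (-11 - 26))² = (0 - 37)² = (-37)² = 1369)
b/(-936689 - k) + y/727016 = 1369/(-936689 - 1*2374948) + (4576913/4)/727016 = 1369/(-936689 - 2374948) + (4576913/4)*(1/727016) = 1369/(-3311637) + 4576913/2908064 = 1369*(-1/3311637) + 4576913/2908064 = -1369/3311637 + 4576913/2908064 = 15153093296965/9630452340768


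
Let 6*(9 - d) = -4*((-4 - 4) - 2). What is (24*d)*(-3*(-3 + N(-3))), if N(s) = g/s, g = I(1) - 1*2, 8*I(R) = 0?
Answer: 392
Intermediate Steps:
I(R) = 0 (I(R) = (⅛)*0 = 0)
d = 7/3 (d = 9 - (-2)*((-4 - 4) - 2)/3 = 9 - (-2)*(-8 - 2)/3 = 9 - (-2)*(-10)/3 = 9 - ⅙*40 = 9 - 20/3 = 7/3 ≈ 2.3333)
g = -2 (g = 0 - 1*2 = 0 - 2 = -2)
N(s) = -2/s
(24*d)*(-3*(-3 + N(-3))) = (24*(7/3))*(-3*(-3 - 2/(-3))) = 56*(-3*(-3 - 2*(-⅓))) = 56*(-3*(-3 + ⅔)) = 56*(-3*(-7/3)) = 56*7 = 392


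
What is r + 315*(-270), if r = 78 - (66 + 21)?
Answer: -85059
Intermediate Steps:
r = -9 (r = 78 - 1*87 = 78 - 87 = -9)
r + 315*(-270) = -9 + 315*(-270) = -9 - 85050 = -85059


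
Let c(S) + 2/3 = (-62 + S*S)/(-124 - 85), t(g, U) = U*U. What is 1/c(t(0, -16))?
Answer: -33/10360 ≈ -0.0031853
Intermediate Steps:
t(g, U) = U²
c(S) = -232/627 - S²/209 (c(S) = -⅔ + (-62 + S*S)/(-124 - 85) = -⅔ + (-62 + S²)/(-209) = -⅔ + (-62 + S²)*(-1/209) = -⅔ + (62/209 - S²/209) = -232/627 - S²/209)
1/c(t(0, -16)) = 1/(-232/627 - ((-16)²)²/209) = 1/(-232/627 - 1/209*256²) = 1/(-232/627 - 1/209*65536) = 1/(-232/627 - 65536/209) = 1/(-10360/33) = -33/10360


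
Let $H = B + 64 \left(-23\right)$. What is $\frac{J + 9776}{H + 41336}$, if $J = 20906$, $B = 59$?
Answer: $\frac{30682}{39923} \approx 0.76853$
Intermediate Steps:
$H = -1413$ ($H = 59 + 64 \left(-23\right) = 59 - 1472 = -1413$)
$\frac{J + 9776}{H + 41336} = \frac{20906 + 9776}{-1413 + 41336} = \frac{30682}{39923}$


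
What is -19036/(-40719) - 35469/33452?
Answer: -807469939/1362131988 ≈ -0.59280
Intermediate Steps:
-19036/(-40719) - 35469/33452 = -19036*(-1/40719) - 35469*1/33452 = 19036/40719 - 35469/33452 = -807469939/1362131988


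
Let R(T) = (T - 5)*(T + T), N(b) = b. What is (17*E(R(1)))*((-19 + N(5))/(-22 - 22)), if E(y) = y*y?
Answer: 3808/11 ≈ 346.18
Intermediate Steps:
R(T) = 2*T*(-5 + T) (R(T) = (-5 + T)*(2*T) = 2*T*(-5 + T))
E(y) = y²
(17*E(R(1)))*((-19 + N(5))/(-22 - 22)) = (17*(2*1*(-5 + 1))²)*((-19 + 5)/(-22 - 22)) = (17*(2*1*(-4))²)*(-14/(-44)) = (17*(-8)²)*(-14*(-1/44)) = (17*64)*(7/22) = 1088*(7/22) = 3808/11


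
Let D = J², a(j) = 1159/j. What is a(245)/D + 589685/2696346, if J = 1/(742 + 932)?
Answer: 8757294831644689/660604770 ≈ 1.3256e+7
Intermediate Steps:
J = 1/1674 ≈ 0.00059737
D = 1/2802276 (D = (1/1674)² = 1/2802276 ≈ 3.5685e-7)
a(245)/D + 589685/2696346 = (1159/245)/(1/2802276) + 589685/2696346 = (1159*(1/245))*2802276 + 589685*(1/2696346) = (1159/245)*2802276 + 589685/2696346 = 3247837884/245 + 589685/2696346 = 8757294831644689/660604770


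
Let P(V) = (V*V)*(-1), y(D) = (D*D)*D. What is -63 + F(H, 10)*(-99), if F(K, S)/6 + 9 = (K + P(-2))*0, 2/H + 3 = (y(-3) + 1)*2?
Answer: 5283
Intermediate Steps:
y(D) = D³ (y(D) = D²*D = D³)
P(V) = -V² (P(V) = V²*(-1) = -V²)
H = -2/55 (H = 2/(-3 + ((-3)³ + 1)*2) = 2/(-3 + (-27 + 1)*2) = 2/(-3 - 26*2) = 2/(-3 - 52) = 2/(-55) = 2*(-1/55) = -2/55 ≈ -0.036364)
F(K, S) = -54 (F(K, S) = -54 + 6*((K - 1*(-2)²)*0) = -54 + 6*((K - 1*4)*0) = -54 + 6*((K - 4)*0) = -54 + 6*((-4 + K)*0) = -54 + 6*0 = -54 + 0 = -54)
-63 + F(H, 10)*(-99) = -63 - 54*(-99) = -63 + 5346 = 5283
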